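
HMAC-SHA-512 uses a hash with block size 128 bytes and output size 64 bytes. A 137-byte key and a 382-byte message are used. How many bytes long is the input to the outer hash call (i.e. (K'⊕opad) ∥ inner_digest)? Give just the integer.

Key is 137 > 128 bytes, so it is hashed to 64 bytes then zero-padded to 128: |K'| = 128.
Outer input = (K'⊕opad) ∥ H(inner) → 128 + 64 = 192 bytes.

192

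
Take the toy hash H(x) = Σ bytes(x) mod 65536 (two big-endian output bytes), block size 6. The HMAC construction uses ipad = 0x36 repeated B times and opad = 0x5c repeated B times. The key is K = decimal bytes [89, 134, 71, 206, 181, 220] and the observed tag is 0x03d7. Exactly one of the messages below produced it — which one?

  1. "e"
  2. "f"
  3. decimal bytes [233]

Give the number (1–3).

3

Key decimal bytes [89, 134, 71, 206, 181, 220] = 59 86 47 ce b5 dc is exactly B = 6 bytes: K' = 59 86 47 ce b5 dc.
K' ⊕ ipad = 6f b0 71 f8 83 ea; K' ⊕ opad = 05 da 1b 92 e9 80.
m1: inner = H(6f b0 71 f8 83 ea 65) = 04 5a; tag = H(05 da 1b 92 e9 80 04 5a) = 0353
m2: inner = H(6f b0 71 f8 83 ea 66) = 04 5b; tag = H(05 da 1b 92 e9 80 04 5b) = 0354
m3: inner = H(6f b0 71 f8 83 ea e9) = 04 de; tag = H(05 da 1b 92 e9 80 04 de) = 03d7 ← matches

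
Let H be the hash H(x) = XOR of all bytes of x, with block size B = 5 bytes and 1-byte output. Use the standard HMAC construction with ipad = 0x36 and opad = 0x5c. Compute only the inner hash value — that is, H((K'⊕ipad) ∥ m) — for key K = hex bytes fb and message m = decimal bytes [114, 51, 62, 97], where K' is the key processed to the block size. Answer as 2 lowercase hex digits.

d3

Key hex bytes fb is 1 byte ≤ B = 5; zero-pad to 5 bytes: K' = fb 00 00 00 00.
K' ⊕ ipad = cd 36 36 36 36.
Inner input = cd 36 36 36 36 ∥ 72 33 3e 61.
Inner hash: XOR cd⊕36⊕36⊕36⊕36⊕72⊕33⊕3e⊕61 = d3.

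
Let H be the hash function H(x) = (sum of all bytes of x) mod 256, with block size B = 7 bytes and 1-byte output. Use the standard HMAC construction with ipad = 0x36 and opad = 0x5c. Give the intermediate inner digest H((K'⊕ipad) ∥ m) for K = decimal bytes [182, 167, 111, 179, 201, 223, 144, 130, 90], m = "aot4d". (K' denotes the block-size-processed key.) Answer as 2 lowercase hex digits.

Key decimal bytes [182, 167, 111, 179, 201, 223, 144, 130, 90] = b6 a7 6f b3 c9 df 90 82 5a is 9 bytes > B = 7, so hash it first: H(key) = 93, then zero-pad to 7 bytes: K' = 93 00 00 00 00 00 00.
K' ⊕ ipad = a5 36 36 36 36 36 36.
Inner input = a5 36 36 36 36 36 36 ∥ 61 6f 74 34 64.
Inner hash: sum = 165+54+54+54+54+54+54+97+111+116+52+100 = 965; mod 256 = 197 → c5.

c5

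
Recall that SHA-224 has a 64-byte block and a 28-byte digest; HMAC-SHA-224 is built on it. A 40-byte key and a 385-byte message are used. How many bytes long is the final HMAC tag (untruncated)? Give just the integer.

The tag is one SHA-224 digest: 28 bytes.

28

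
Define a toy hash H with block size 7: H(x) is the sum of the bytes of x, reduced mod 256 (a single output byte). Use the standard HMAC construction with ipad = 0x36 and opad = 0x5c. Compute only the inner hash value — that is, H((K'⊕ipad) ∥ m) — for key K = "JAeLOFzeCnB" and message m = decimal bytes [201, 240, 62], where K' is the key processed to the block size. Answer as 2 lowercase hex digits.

d0

Key "JAeLOFzeCnB" = 4a 41 65 4c 4f 46 7a 65 43 6e 42 is 11 bytes > B = 7, so hash it first: H(key) = a3, then zero-pad to 7 bytes: K' = a3 00 00 00 00 00 00.
K' ⊕ ipad = 95 36 36 36 36 36 36.
Inner input = 95 36 36 36 36 36 36 ∥ c9 f0 3e.
Inner hash: sum = 149+54+54+54+54+54+54+201+240+62 = 976; mod 256 = 208 → d0.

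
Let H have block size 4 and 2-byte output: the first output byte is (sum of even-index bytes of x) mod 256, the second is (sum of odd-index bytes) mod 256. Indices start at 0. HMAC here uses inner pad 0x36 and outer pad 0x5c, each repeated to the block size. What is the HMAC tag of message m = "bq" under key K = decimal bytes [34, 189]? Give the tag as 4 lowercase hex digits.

866f

Key decimal bytes [34, 189] = 22 bd is 2 bytes ≤ B = 4; zero-pad to 4 bytes: K' = 22 bd 00 00.
K' ⊕ ipad = 14 8b 36 36.  K' ⊕ opad = 7e e1 5c 5c.
Inner input = (K'⊕ipad) ∥ m = 14 8b 36 36 ∥ 62 71.
Inner hash: even-index sum = 172 mod 256 = 172; odd-index sum = 306 mod 256 = 50 → ac 32.
Outer input = (K'⊕opad) ∥ inner = 7e e1 5c 5c ∥ ac 32.
Outer hash (tag): even-index sum = 390 mod 256 = 134; odd-index sum = 367 mod 256 = 111 → 86 6f.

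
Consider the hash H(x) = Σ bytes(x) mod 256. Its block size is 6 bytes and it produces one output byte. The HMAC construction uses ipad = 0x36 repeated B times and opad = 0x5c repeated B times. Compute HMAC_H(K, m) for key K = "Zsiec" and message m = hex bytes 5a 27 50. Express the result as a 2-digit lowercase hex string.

fd

Key "Zsiec" = 5a 73 69 65 63 is 5 bytes ≤ B = 6; zero-pad to 6 bytes: K' = 5a 73 69 65 63 00.
K' ⊕ ipad = 6c 45 5f 53 55 36.  K' ⊕ opad = 06 2f 35 39 3f 5c.
Inner input = (K'⊕ipad) ∥ m = 6c 45 5f 53 55 36 ∥ 5a 27 50.
Inner hash: sum = 108+69+95+83+85+54+90+39+80 = 703; mod 256 = 191 → bf.
Outer input = (K'⊕opad) ∥ inner = 06 2f 35 39 3f 5c ∥ bf.
Outer hash (tag): sum = 6+47+53+57+63+92+191 = 509; mod 256 = 253 → fd.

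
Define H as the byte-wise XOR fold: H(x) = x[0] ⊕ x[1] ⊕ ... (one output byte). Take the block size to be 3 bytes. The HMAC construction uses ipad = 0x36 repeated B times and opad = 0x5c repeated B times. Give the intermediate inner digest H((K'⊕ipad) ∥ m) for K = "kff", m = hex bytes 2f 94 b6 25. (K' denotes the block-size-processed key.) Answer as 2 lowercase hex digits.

75

Key "kff" = 6b 66 66 is exactly B = 3 bytes: K' = 6b 66 66.
K' ⊕ ipad = 5d 50 50.
Inner input = 5d 50 50 ∥ 2f 94 b6 25.
Inner hash: XOR 5d⊕50⊕50⊕2f⊕94⊕b6⊕25 = 75.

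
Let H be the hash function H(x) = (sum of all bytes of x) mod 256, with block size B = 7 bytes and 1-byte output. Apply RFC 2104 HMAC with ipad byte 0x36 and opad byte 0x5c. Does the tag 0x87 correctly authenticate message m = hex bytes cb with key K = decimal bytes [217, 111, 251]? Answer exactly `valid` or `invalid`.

Key decimal bytes [217, 111, 251] = d9 6f fb is 3 bytes ≤ B = 7; zero-pad to 7 bytes: K' = d9 6f fb 00 00 00 00.
K' ⊕ ipad = ef 59 cd 36 36 36 36; K' ⊕ opad = 85 33 a7 5c 5c 5c 5c.
Inner hash: sum = 239+89+205+54+54+54+54+203 = 952; mod 256 = 184 → b8.
Outer hash (recomputed tag): sum = 133+51+167+92+92+92+92+184 = 903; mod 256 = 135 → 87.
Recomputed tag = 87; claimed = 87 → match.

valid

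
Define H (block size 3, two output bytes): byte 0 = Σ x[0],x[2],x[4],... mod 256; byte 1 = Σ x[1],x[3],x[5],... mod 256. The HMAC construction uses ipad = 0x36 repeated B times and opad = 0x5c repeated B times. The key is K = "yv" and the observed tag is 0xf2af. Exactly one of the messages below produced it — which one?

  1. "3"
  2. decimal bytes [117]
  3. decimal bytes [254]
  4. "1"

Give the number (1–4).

4

Key "yv" = 79 76 is 2 bytes ≤ B = 3; zero-pad to 3 bytes: K' = 79 76 00.
K' ⊕ ipad = 4f 40 36; K' ⊕ opad = 25 2a 5c.
m1: inner = H(4f 40 36 33) = 85 73; tag = H(25 2a 5c 85 73) = f4af
m2: inner = H(4f 40 36 75) = 85 b5; tag = H(25 2a 5c 85 b5) = 36af
m3: inner = H(4f 40 36 fe) = 85 3e; tag = H(25 2a 5c 85 3e) = bfaf
m4: inner = H(4f 40 36 31) = 85 71; tag = H(25 2a 5c 85 71) = f2af ← matches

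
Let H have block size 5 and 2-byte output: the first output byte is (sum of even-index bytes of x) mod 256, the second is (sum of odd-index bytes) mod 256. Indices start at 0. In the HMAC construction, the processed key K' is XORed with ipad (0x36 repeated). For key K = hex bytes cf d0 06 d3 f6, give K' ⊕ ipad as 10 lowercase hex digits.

f9e630e5c0

Key hex bytes cf d0 06 d3 f6 is exactly B = 5 bytes: K' = cf d0 06 d3 f6.
XOR each byte with 0x36: cf⊕36=f9, d0⊕36=e6, 06⊕36=30, d3⊕36=e5, f6⊕36=c0.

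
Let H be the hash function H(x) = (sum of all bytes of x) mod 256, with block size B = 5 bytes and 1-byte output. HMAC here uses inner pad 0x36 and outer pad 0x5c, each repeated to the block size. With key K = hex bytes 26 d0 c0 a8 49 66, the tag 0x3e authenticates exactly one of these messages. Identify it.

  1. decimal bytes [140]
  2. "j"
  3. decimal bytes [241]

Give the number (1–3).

2

Key hex bytes 26 d0 c0 a8 49 66 is 6 bytes > B = 5, so hash it first: H(key) = 0d, then zero-pad to 5 bytes: K' = 0d 00 00 00 00.
K' ⊕ ipad = 3b 36 36 36 36; K' ⊕ opad = 51 5c 5c 5c 5c.
m1: inner = H(3b 36 36 36 36 8c) = 9f; tag = H(51 5c 5c 5c 5c 9f) = 60
m2: inner = H(3b 36 36 36 36 6a) = 7d; tag = H(51 5c 5c 5c 5c 7d) = 3e ← matches
m3: inner = H(3b 36 36 36 36 f1) = 04; tag = H(51 5c 5c 5c 5c 04) = c5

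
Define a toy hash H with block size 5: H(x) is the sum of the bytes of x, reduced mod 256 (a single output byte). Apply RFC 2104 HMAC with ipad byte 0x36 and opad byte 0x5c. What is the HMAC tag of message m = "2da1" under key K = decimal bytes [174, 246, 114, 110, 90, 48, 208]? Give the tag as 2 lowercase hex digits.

Key decimal bytes [174, 246, 114, 110, 90, 48, 208] = ae f6 72 6e 5a 30 d0 is 7 bytes > B = 5, so hash it first: H(key) = de, then zero-pad to 5 bytes: K' = de 00 00 00 00.
K' ⊕ ipad = e8 36 36 36 36.  K' ⊕ opad = 82 5c 5c 5c 5c.
Inner input = (K'⊕ipad) ∥ m = e8 36 36 36 36 ∥ 32 64 61 31.
Inner hash: sum = 232+54+54+54+54+50+100+97+49 = 744; mod 256 = 232 → e8.
Outer input = (K'⊕opad) ∥ inner = 82 5c 5c 5c 5c ∥ e8.
Outer hash (tag): sum = 130+92+92+92+92+232 = 730; mod 256 = 218 → da.

da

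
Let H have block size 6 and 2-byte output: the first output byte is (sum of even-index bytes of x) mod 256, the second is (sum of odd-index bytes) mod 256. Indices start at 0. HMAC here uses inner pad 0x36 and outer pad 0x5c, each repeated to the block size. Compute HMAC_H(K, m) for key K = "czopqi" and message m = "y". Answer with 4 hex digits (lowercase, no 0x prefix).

Key "czopqi" = 63 7a 6f 70 71 69 is exactly B = 6 bytes: K' = 63 7a 6f 70 71 69.
K' ⊕ ipad = 55 4c 59 46 47 5f.  K' ⊕ opad = 3f 26 33 2c 2d 35.
Inner input = (K'⊕ipad) ∥ m = 55 4c 59 46 47 5f ∥ 79.
Inner hash: even-index sum = 366 mod 256 = 110; odd-index sum = 241 mod 256 = 241 → 6e f1.
Outer input = (K'⊕opad) ∥ inner = 3f 26 33 2c 2d 35 ∥ 6e f1.
Outer hash (tag): even-index sum = 269 mod 256 = 13; odd-index sum = 376 mod 256 = 120 → 0d 78.

0d78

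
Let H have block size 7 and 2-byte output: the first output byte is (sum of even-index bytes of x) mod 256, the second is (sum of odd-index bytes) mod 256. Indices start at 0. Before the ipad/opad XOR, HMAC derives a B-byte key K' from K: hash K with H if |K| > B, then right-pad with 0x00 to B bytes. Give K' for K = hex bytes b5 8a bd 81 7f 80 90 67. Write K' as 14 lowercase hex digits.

81f20000000000

|K| = 8 > B = 7, so first hash the key.
H(K): even-index sum = 641 mod 256 = 129; odd-index sum = 498 mod 256 = 242 → 81 f2.
Zero-pad H(K) = 81 f2 to 7 bytes: K' = 81 f2 00 00 00 00 00.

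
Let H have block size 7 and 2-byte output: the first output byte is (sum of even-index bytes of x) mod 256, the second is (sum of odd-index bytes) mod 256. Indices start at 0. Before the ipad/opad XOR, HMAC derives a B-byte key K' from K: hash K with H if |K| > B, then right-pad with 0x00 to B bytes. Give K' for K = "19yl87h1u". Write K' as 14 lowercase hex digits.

bf0d0000000000

|K| = 9 > B = 7, so first hash the key.
H(K): even-index sum = 447 mod 256 = 191; odd-index sum = 269 mod 256 = 13 → bf 0d.
Zero-pad H(K) = bf 0d to 7 bytes: K' = bf 0d 00 00 00 00 00.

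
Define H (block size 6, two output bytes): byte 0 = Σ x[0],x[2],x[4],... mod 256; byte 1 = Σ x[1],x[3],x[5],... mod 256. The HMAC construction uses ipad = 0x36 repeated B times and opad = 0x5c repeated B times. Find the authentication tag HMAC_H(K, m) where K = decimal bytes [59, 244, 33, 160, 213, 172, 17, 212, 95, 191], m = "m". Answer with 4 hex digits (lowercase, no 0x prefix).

2598

Key decimal bytes [59, 244, 33, 160, 213, 172, 17, 212, 95, 191] = 3b f4 21 a0 d5 ac 11 d4 5f bf is 10 bytes > B = 6, so hash it first: H(key) = a1 d3, then zero-pad to 6 bytes: K' = a1 d3 00 00 00 00.
K' ⊕ ipad = 97 e5 36 36 36 36.  K' ⊕ opad = fd 8f 5c 5c 5c 5c.
Inner input = (K'⊕ipad) ∥ m = 97 e5 36 36 36 36 ∥ 6d.
Inner hash: even-index sum = 368 mod 256 = 112; odd-index sum = 337 mod 256 = 81 → 70 51.
Outer input = (K'⊕opad) ∥ inner = fd 8f 5c 5c 5c 5c ∥ 70 51.
Outer hash (tag): even-index sum = 549 mod 256 = 37; odd-index sum = 408 mod 256 = 152 → 25 98.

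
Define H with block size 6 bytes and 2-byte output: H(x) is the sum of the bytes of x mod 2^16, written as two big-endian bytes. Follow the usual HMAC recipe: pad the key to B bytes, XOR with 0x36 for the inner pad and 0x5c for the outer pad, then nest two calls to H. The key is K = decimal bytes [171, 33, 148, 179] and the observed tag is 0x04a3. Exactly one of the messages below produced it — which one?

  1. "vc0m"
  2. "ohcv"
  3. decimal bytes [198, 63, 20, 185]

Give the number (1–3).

Key decimal bytes [171, 33, 148, 179] = ab 21 94 b3 is 4 bytes ≤ B = 6; zero-pad to 6 bytes: K' = ab 21 94 b3 00 00.
K' ⊕ ipad = 9d 17 a2 85 36 36; K' ⊕ opad = f7 7d c8 ef 5c 5c.
m1: inner = H(9d 17 a2 85 36 36 76 63 30 6d) = 03 bd; tag = H(f7 7d c8 ef 5c 5c 03 bd) = 04a3 ← matches
m2: inner = H(9d 17 a2 85 36 36 6f 68 63 76) = 03 f7; tag = H(f7 7d c8 ef 5c 5c 03 f7) = 04dd
m3: inner = H(9d 17 a2 85 36 36 c6 3f 14 b9) = 04 19; tag = H(f7 7d c8 ef 5c 5c 04 19) = 0400

1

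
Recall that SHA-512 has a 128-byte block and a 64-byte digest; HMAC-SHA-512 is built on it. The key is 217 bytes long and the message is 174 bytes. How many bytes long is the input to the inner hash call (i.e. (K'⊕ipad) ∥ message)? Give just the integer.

302

Key is 217 > 128 bytes, so it is hashed to 64 bytes then zero-padded to 128: |K'| = 128.
Inner input = (K'⊕ipad) ∥ m → 128 + 174 = 302 bytes.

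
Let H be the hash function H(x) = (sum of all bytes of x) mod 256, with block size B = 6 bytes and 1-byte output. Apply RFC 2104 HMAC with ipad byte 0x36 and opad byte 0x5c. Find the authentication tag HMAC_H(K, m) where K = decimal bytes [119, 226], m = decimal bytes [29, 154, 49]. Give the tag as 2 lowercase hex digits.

2e

Key decimal bytes [119, 226] = 77 e2 is 2 bytes ≤ B = 6; zero-pad to 6 bytes: K' = 77 e2 00 00 00 00.
K' ⊕ ipad = 41 d4 36 36 36 36.  K' ⊕ opad = 2b be 5c 5c 5c 5c.
Inner input = (K'⊕ipad) ∥ m = 41 d4 36 36 36 36 ∥ 1d 9a 31.
Inner hash: sum = 65+212+54+54+54+54+29+154+49 = 725; mod 256 = 213 → d5.
Outer input = (K'⊕opad) ∥ inner = 2b be 5c 5c 5c 5c ∥ d5.
Outer hash (tag): sum = 43+190+92+92+92+92+213 = 814; mod 256 = 46 → 2e.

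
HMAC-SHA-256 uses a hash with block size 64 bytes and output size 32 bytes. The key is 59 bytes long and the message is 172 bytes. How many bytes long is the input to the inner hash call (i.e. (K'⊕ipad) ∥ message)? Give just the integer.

236

Key is 59 ≤ 64 bytes, zero-padded: |K'| = 64.
Inner input = (K'⊕ipad) ∥ m → 64 + 172 = 236 bytes.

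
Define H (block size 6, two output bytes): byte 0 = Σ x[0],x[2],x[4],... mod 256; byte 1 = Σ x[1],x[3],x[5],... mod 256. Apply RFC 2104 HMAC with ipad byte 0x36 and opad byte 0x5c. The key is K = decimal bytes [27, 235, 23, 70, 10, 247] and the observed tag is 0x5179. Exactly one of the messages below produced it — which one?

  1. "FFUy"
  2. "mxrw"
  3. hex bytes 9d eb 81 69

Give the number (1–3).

Key decimal bytes [27, 235, 23, 70, 10, 247] = 1b eb 17 46 0a f7 is exactly B = 6 bytes: K' = 1b eb 17 46 0a f7.
K' ⊕ ipad = 2d dd 21 70 3c c1; K' ⊕ opad = 47 b7 4b 1a 56 ab.
m1: inner = H(2d dd 21 70 3c c1 46 46 55 79) = 25 cd; tag = H(47 b7 4b 1a 56 ab 25 cd) = 0d49
m2: inner = H(2d dd 21 70 3c c1 6d 78 72 77) = 69 fd; tag = H(47 b7 4b 1a 56 ab 69 fd) = 5179 ← matches
m3: inner = H(2d dd 21 70 3c c1 9d eb 81 69) = a8 62; tag = H(47 b7 4b 1a 56 ab a8 62) = 90de

2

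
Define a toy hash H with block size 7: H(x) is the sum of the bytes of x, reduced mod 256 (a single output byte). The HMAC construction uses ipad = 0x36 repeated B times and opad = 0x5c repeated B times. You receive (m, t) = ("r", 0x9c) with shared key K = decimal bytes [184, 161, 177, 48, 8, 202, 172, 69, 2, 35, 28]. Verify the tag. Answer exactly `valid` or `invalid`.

Key decimal bytes [184, 161, 177, 48, 8, 202, 172, 69, 2, 35, 28] = b8 a1 b1 30 08 ca ac 45 02 23 1c is 11 bytes > B = 7, so hash it first: H(key) = 3e, then zero-pad to 7 bytes: K' = 3e 00 00 00 00 00 00.
K' ⊕ ipad = 08 36 36 36 36 36 36; K' ⊕ opad = 62 5c 5c 5c 5c 5c 5c.
Inner hash: sum = 8+54+54+54+54+54+54+114 = 446; mod 256 = 190 → be.
Outer hash (recomputed tag): sum = 98+92+92+92+92+92+92+190 = 840; mod 256 = 72 → 48.
Recomputed tag = 48; claimed = 9c → mismatch.

invalid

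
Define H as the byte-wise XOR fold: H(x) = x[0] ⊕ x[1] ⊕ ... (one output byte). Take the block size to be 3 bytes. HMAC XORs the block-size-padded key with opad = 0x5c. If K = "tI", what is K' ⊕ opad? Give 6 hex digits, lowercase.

Key "tI" = 74 49 is 2 bytes ≤ B = 3; zero-pad to 3 bytes: K' = 74 49 00.
XOR each byte with 0x5c: 74⊕5c=28, 49⊕5c=15, 00⊕5c=5c.

28155c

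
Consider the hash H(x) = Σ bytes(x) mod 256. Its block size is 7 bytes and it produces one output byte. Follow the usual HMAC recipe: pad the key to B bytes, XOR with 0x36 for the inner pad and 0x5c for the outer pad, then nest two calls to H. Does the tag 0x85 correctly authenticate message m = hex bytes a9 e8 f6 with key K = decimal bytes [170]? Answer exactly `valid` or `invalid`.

valid

Key decimal bytes [170] = aa is 1 byte ≤ B = 7; zero-pad to 7 bytes: K' = aa 00 00 00 00 00 00.
K' ⊕ ipad = 9c 36 36 36 36 36 36; K' ⊕ opad = f6 5c 5c 5c 5c 5c 5c.
Inner hash: sum = 156+54+54+54+54+54+54+169+232+246 = 1127; mod 256 = 103 → 67.
Outer hash (recomputed tag): sum = 246+92+92+92+92+92+92+103 = 901; mod 256 = 133 → 85.
Recomputed tag = 85; claimed = 85 → match.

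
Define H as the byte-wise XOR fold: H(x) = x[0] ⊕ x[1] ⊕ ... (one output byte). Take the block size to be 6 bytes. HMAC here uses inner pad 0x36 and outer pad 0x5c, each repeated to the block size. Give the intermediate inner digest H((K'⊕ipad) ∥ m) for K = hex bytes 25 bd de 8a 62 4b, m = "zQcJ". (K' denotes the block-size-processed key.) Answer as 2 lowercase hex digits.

e7

Key hex bytes 25 bd de 8a 62 4b is exactly B = 6 bytes: K' = 25 bd de 8a 62 4b.
K' ⊕ ipad = 13 8b e8 bc 54 7d.
Inner input = 13 8b e8 bc 54 7d ∥ 7a 51 63 4a.
Inner hash: XOR 13⊕8b⊕e8⊕bc⊕54⊕7d⊕7a⊕51⊕63⊕4a = e7.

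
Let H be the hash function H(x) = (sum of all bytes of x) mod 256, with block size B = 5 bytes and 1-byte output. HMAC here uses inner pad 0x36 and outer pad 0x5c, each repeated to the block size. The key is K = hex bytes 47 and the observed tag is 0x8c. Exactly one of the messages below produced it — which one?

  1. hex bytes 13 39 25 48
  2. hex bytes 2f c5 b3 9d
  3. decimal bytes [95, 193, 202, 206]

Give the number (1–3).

Key hex bytes 47 is 1 byte ≤ B = 5; zero-pad to 5 bytes: K' = 47 00 00 00 00.
K' ⊕ ipad = 71 36 36 36 36; K' ⊕ opad = 1b 5c 5c 5c 5c.
m1: inner = H(71 36 36 36 36 13 39 25 48) = 02; tag = H(1b 5c 5c 5c 5c 02) = 8d
m2: inner = H(71 36 36 36 36 2f c5 b3 9d) = 8d; tag = H(1b 5c 5c 5c 5c 8d) = 18
m3: inner = H(71 36 36 36 36 5f c1 ca ce) = 01; tag = H(1b 5c 5c 5c 5c 01) = 8c ← matches

3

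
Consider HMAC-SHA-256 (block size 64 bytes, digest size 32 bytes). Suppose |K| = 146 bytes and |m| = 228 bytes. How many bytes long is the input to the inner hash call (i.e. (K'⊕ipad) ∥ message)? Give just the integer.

292

Key is 146 > 64 bytes, so it is hashed to 32 bytes then zero-padded to 64: |K'| = 64.
Inner input = (K'⊕ipad) ∥ m → 64 + 228 = 292 bytes.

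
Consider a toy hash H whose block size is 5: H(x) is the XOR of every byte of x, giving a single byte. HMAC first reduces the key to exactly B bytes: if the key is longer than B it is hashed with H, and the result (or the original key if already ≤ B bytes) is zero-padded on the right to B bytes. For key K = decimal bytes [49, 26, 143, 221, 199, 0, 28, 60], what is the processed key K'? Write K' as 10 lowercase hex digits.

9e00000000

|K| = 8 > B = 5, so first hash the key.
H(K): XOR 31⊕1a⊕8f⊕dd⊕c7⊕00⊕1c⊕3c = 9e.
Zero-pad H(K) = 9e to 5 bytes: K' = 9e 00 00 00 00.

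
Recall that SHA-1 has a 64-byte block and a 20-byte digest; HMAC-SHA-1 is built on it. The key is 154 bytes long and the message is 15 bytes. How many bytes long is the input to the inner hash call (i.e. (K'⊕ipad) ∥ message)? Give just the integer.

79

Key is 154 > 64 bytes, so it is hashed to 20 bytes then zero-padded to 64: |K'| = 64.
Inner input = (K'⊕ipad) ∥ m → 64 + 15 = 79 bytes.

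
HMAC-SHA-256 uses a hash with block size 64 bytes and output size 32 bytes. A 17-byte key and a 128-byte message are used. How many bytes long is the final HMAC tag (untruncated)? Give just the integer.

The tag is one SHA-256 digest: 32 bytes.

32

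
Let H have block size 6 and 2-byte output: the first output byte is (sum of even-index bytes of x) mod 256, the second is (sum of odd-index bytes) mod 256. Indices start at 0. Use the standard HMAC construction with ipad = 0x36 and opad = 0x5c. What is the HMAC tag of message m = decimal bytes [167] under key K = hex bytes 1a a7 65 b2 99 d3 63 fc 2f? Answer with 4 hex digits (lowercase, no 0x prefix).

5db6

Key hex bytes 1a a7 65 b2 99 d3 63 fc 2f is 9 bytes > B = 6, so hash it first: H(key) = aa 28, then zero-pad to 6 bytes: K' = aa 28 00 00 00 00.
K' ⊕ ipad = 9c 1e 36 36 36 36.  K' ⊕ opad = f6 74 5c 5c 5c 5c.
Inner input = (K'⊕ipad) ∥ m = 9c 1e 36 36 36 36 ∥ a7.
Inner hash: even-index sum = 431 mod 256 = 175; odd-index sum = 138 mod 256 = 138 → af 8a.
Outer input = (K'⊕opad) ∥ inner = f6 74 5c 5c 5c 5c ∥ af 8a.
Outer hash (tag): even-index sum = 605 mod 256 = 93; odd-index sum = 438 mod 256 = 182 → 5d b6.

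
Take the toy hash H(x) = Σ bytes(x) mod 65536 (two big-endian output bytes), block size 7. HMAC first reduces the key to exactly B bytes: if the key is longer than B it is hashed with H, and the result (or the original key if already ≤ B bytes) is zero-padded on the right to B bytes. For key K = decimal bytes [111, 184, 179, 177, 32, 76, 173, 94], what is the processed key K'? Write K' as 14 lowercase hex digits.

04020000000000

|K| = 8 > B = 7, so first hash the key.
H(K): sum = 111+184+179+177+32+76+173+94 = 1026 → 04 02.
Zero-pad H(K) = 04 02 to 7 bytes: K' = 04 02 00 00 00 00 00.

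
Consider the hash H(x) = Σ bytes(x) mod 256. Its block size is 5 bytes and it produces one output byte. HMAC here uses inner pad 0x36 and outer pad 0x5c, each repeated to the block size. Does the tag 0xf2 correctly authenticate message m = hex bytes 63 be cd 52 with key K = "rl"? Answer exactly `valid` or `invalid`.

Key "rl" = 72 6c is 2 bytes ≤ B = 5; zero-pad to 5 bytes: K' = 72 6c 00 00 00.
K' ⊕ ipad = 44 5a 36 36 36; K' ⊕ opad = 2e 30 5c 5c 5c.
Inner hash: sum = 68+90+54+54+54+99+190+205+82 = 896; mod 256 = 128 → 80.
Outer hash (recomputed tag): sum = 46+48+92+92+92+128 = 498; mod 256 = 242 → f2.
Recomputed tag = f2; claimed = f2 → match.

valid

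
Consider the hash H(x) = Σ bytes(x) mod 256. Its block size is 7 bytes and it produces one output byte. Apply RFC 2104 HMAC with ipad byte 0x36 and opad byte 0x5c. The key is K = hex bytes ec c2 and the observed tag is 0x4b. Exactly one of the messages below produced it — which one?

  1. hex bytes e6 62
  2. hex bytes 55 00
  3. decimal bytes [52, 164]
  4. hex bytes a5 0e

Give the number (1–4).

2

Key hex bytes ec c2 is 2 bytes ≤ B = 7; zero-pad to 7 bytes: K' = ec c2 00 00 00 00 00.
K' ⊕ ipad = da f4 36 36 36 36 36; K' ⊕ opad = b0 9e 5c 5c 5c 5c 5c.
m1: inner = H(da f4 36 36 36 36 36 e6 62) = 24; tag = H(b0 9e 5c 5c 5c 5c 5c 24) = 3e
m2: inner = H(da f4 36 36 36 36 36 55 00) = 31; tag = H(b0 9e 5c 5c 5c 5c 5c 31) = 4b ← matches
m3: inner = H(da f4 36 36 36 36 36 34 a4) = b4; tag = H(b0 9e 5c 5c 5c 5c 5c b4) = ce
m4: inner = H(da f4 36 36 36 36 36 a5 0e) = 8f; tag = H(b0 9e 5c 5c 5c 5c 5c 8f) = a9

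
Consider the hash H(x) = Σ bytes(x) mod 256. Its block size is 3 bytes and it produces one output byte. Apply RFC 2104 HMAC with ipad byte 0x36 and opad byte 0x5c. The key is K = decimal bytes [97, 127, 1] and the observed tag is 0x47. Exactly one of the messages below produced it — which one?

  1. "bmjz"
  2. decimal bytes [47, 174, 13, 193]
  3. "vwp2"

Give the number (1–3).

1

Key decimal bytes [97, 127, 1] = 61 7f 01 is exactly B = 3 bytes: K' = 61 7f 01.
K' ⊕ ipad = 57 49 37; K' ⊕ opad = 3d 23 5d.
m1: inner = H(57 49 37 62 6d 6a 7a) = 8a; tag = H(3d 23 5d 8a) = 47 ← matches
m2: inner = H(57 49 37 2f ae 0d c1) = 82; tag = H(3d 23 5d 82) = 3f
m3: inner = H(57 49 37 76 77 70 32) = 66; tag = H(3d 23 5d 66) = 23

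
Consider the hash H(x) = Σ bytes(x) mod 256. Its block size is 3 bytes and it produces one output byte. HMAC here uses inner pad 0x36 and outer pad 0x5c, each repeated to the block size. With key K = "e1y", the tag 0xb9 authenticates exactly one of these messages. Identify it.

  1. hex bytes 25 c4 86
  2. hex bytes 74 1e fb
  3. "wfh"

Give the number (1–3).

Key "e1y" = 65 31 79 is exactly B = 3 bytes: K' = 65 31 79.
K' ⊕ ipad = 53 07 4f; K' ⊕ opad = 39 6d 25.
m1: inner = H(53 07 4f 25 c4 86) = 18; tag = H(39 6d 25 18) = e3
m2: inner = H(53 07 4f 74 1e fb) = 36; tag = H(39 6d 25 36) = 01
m3: inner = H(53 07 4f 77 66 68) = ee; tag = H(39 6d 25 ee) = b9 ← matches

3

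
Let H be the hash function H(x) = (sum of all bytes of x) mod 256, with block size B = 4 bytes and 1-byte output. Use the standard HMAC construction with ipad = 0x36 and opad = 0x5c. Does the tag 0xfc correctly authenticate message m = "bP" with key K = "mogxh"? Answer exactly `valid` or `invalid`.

Key "mogxh" = 6d 6f 67 78 68 is 5 bytes > B = 4, so hash it first: H(key) = 23, then zero-pad to 4 bytes: K' = 23 00 00 00.
K' ⊕ ipad = 15 36 36 36; K' ⊕ opad = 7f 5c 5c 5c.
Inner hash: sum = 21+54+54+54+98+80 = 361; mod 256 = 105 → 69.
Outer hash (recomputed tag): sum = 127+92+92+92+105 = 508; mod 256 = 252 → fc.
Recomputed tag = fc; claimed = fc → match.

valid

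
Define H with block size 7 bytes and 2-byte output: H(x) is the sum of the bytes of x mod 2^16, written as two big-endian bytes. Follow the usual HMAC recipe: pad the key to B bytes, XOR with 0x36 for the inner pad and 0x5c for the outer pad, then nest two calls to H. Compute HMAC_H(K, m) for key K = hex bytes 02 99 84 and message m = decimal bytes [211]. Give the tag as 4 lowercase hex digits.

03ae

Key hex bytes 02 99 84 is 3 bytes ≤ B = 7; zero-pad to 7 bytes: K' = 02 99 84 00 00 00 00.
K' ⊕ ipad = 34 af b2 36 36 36 36.  K' ⊕ opad = 5e c5 d8 5c 5c 5c 5c.
Inner input = (K'⊕ipad) ∥ m = 34 af b2 36 36 36 36 ∥ d3.
Inner hash: sum = 52+175+178+54+54+54+54+211 = 832 → 03 40.
Outer input = (K'⊕opad) ∥ inner = 5e c5 d8 5c 5c 5c 5c ∥ 03 40.
Outer hash (tag): sum = 94+197+216+92+92+92+92+3+64 = 942 → 03 ae.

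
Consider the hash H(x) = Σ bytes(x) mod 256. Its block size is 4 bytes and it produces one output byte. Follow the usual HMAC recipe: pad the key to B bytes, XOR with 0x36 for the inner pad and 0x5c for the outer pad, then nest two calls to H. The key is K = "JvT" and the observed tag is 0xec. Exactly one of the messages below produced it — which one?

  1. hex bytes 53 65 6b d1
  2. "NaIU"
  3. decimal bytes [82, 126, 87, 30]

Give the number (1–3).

Key "JvT" = 4a 76 54 is 3 bytes ≤ B = 4; zero-pad to 4 bytes: K' = 4a 76 54 00.
K' ⊕ ipad = 7c 40 62 36; K' ⊕ opad = 16 2a 08 5c.
m1: inner = H(7c 40 62 36 53 65 6b d1) = 48; tag = H(16 2a 08 5c 48) = ec ← matches
m2: inner = H(7c 40 62 36 4e 61 49 55) = a1; tag = H(16 2a 08 5c a1) = 45
m3: inner = H(7c 40 62 36 52 7e 57 1e) = 99; tag = H(16 2a 08 5c 99) = 3d

1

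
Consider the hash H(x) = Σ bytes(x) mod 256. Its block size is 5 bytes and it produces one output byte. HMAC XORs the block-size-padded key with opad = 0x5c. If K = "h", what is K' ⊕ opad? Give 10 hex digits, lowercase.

Key "h" = 68 is 1 byte ≤ B = 5; zero-pad to 5 bytes: K' = 68 00 00 00 00.
XOR each byte with 0x5c: 68⊕5c=34, 00⊕5c=5c, 00⊕5c=5c, 00⊕5c=5c, 00⊕5c=5c.

345c5c5c5c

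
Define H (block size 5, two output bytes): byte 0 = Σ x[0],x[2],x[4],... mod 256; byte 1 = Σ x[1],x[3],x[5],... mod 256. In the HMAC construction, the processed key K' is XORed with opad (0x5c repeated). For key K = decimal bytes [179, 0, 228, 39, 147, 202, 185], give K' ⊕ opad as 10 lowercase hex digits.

Key decimal bytes [179, 0, 228, 39, 147, 202, 185] = b3 00 e4 27 93 ca b9 is 7 bytes > B = 5, so hash it first: H(key) = e3 f1, then zero-pad to 5 bytes: K' = e3 f1 00 00 00.
XOR each byte with 0x5c: e3⊕5c=bf, f1⊕5c=ad, 00⊕5c=5c, 00⊕5c=5c, 00⊕5c=5c.

bfad5c5c5c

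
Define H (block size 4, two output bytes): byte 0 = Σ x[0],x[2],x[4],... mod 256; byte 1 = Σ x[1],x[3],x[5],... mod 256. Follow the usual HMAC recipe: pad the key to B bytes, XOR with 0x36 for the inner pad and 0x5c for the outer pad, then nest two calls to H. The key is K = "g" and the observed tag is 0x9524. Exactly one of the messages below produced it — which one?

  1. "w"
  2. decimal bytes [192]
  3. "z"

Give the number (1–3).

1

Key "g" = 67 is 1 byte ≤ B = 4; zero-pad to 4 bytes: K' = 67 00 00 00.
K' ⊕ ipad = 51 36 36 36; K' ⊕ opad = 3b 5c 5c 5c.
m1: inner = H(51 36 36 36 77) = fe 6c; tag = H(3b 5c 5c 5c fe 6c) = 9524 ← matches
m2: inner = H(51 36 36 36 c0) = 47 6c; tag = H(3b 5c 5c 5c 47 6c) = de24
m3: inner = H(51 36 36 36 7a) = 01 6c; tag = H(3b 5c 5c 5c 01 6c) = 9824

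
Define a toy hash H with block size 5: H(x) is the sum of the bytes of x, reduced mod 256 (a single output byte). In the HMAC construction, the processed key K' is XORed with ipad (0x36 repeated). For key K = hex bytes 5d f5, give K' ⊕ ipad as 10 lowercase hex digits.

Key hex bytes 5d f5 is 2 bytes ≤ B = 5; zero-pad to 5 bytes: K' = 5d f5 00 00 00.
XOR each byte with 0x36: 5d⊕36=6b, f5⊕36=c3, 00⊕36=36, 00⊕36=36, 00⊕36=36.

6bc3363636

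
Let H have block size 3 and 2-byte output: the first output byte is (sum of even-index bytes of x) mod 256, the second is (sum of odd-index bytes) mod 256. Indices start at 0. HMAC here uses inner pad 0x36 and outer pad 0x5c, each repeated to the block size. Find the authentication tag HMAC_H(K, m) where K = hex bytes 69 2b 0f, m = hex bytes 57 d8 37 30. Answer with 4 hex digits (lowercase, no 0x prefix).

3317

Key hex bytes 69 2b 0f is exactly B = 3 bytes: K' = 69 2b 0f.
K' ⊕ ipad = 5f 1d 39.  K' ⊕ opad = 35 77 53.
Inner input = (K'⊕ipad) ∥ m = 5f 1d 39 ∥ 57 d8 37 30.
Inner hash: even-index sum = 416 mod 256 = 160; odd-index sum = 171 mod 256 = 171 → a0 ab.
Outer input = (K'⊕opad) ∥ inner = 35 77 53 ∥ a0 ab.
Outer hash (tag): even-index sum = 307 mod 256 = 51; odd-index sum = 279 mod 256 = 23 → 33 17.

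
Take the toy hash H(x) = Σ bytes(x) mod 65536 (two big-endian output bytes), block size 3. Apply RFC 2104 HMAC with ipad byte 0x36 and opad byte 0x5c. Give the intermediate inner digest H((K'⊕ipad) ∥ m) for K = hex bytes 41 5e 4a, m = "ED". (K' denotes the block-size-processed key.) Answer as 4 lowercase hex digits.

Key hex bytes 41 5e 4a is exactly B = 3 bytes: K' = 41 5e 4a.
K' ⊕ ipad = 77 68 7c.
Inner input = 77 68 7c ∥ 45 44.
Inner hash: sum = 119+104+124+69+68 = 484 → 01 e4.

01e4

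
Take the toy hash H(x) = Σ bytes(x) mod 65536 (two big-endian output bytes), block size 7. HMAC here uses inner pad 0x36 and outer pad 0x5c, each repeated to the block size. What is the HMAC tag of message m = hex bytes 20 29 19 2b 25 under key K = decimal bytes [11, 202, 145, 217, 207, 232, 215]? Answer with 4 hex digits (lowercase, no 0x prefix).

0450

Key decimal bytes [11, 202, 145, 217, 207, 232, 215] = 0b ca 91 d9 cf e8 d7 is exactly B = 7 bytes: K' = 0b ca 91 d9 cf e8 d7.
K' ⊕ ipad = 3d fc a7 ef f9 de e1.  K' ⊕ opad = 57 96 cd 85 93 b4 8b.
Inner input = (K'⊕ipad) ∥ m = 3d fc a7 ef f9 de e1 ∥ 20 29 19 2b 25.
Inner hash: sum = 61+252+167+239+249+222+225+32+41+25+43+37 = 1593 → 06 39.
Outer input = (K'⊕opad) ∥ inner = 57 96 cd 85 93 b4 8b ∥ 06 39.
Outer hash (tag): sum = 87+150+205+133+147+180+139+6+57 = 1104 → 04 50.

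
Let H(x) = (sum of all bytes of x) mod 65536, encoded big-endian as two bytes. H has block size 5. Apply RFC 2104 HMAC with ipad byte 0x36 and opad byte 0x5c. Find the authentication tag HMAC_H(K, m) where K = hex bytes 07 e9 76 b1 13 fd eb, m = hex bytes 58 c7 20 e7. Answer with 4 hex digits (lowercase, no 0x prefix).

Key hex bytes 07 e9 76 b1 13 fd eb is 7 bytes > B = 5, so hash it first: H(key) = 04 12, then zero-pad to 5 bytes: K' = 04 12 00 00 00.
K' ⊕ ipad = 32 24 36 36 36.  K' ⊕ opad = 58 4e 5c 5c 5c.
Inner input = (K'⊕ipad) ∥ m = 32 24 36 36 36 ∥ 58 c7 20 e7.
Inner hash: sum = 50+36+54+54+54+88+199+32+231 = 798 → 03 1e.
Outer input = (K'⊕opad) ∥ inner = 58 4e 5c 5c 5c ∥ 03 1e.
Outer hash (tag): sum = 88+78+92+92+92+3+30 = 475 → 01 db.

01db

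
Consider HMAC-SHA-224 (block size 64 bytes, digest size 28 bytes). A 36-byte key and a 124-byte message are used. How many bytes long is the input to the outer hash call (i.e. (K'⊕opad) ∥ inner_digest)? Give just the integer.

92

Key is 36 ≤ 64 bytes, zero-padded: |K'| = 64.
Outer input = (K'⊕opad) ∥ H(inner) → 64 + 28 = 92 bytes.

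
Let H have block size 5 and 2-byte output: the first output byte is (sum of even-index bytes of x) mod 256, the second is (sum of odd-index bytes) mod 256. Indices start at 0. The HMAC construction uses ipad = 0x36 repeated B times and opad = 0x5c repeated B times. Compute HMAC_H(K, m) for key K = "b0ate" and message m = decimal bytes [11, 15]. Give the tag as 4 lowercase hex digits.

Key "b0ate" = 62 30 61 74 65 is exactly B = 5 bytes: K' = 62 30 61 74 65.
K' ⊕ ipad = 54 06 57 42 53.  K' ⊕ opad = 3e 6c 3d 28 39.
Inner input = (K'⊕ipad) ∥ m = 54 06 57 42 53 ∥ 0b 0f.
Inner hash: even-index sum = 269 mod 256 = 13; odd-index sum = 83 mod 256 = 83 → 0d 53.
Outer input = (K'⊕opad) ∥ inner = 3e 6c 3d 28 39 ∥ 0d 53.
Outer hash (tag): even-index sum = 263 mod 256 = 7; odd-index sum = 161 mod 256 = 161 → 07 a1.

07a1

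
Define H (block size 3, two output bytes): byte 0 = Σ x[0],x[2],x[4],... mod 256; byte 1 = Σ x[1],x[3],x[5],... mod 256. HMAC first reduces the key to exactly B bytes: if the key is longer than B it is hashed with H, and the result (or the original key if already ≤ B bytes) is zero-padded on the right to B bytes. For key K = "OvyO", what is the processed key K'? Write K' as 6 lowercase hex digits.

c8c500

|K| = 4 > B = 3, so first hash the key.
H(K): even-index sum = 200 mod 256 = 200; odd-index sum = 197 mod 256 = 197 → c8 c5.
Zero-pad H(K) = c8 c5 to 3 bytes: K' = c8 c5 00.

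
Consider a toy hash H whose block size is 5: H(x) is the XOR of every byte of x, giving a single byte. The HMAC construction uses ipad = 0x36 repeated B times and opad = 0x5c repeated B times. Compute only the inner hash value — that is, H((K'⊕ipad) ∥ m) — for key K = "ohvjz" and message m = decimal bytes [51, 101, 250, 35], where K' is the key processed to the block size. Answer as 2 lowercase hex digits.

d8

Key "ohvjz" = 6f 68 76 6a 7a is exactly B = 5 bytes: K' = 6f 68 76 6a 7a.
K' ⊕ ipad = 59 5e 40 5c 4c.
Inner input = 59 5e 40 5c 4c ∥ 33 65 fa 23.
Inner hash: XOR 59⊕5e⊕40⊕5c⊕4c⊕33⊕65⊕fa⊕23 = d8.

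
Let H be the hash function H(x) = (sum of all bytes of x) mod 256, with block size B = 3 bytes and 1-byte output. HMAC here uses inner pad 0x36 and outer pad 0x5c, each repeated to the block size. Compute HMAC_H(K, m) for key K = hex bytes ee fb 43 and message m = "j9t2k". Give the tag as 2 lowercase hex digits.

46

Key hex bytes ee fb 43 is exactly B = 3 bytes: K' = ee fb 43.
K' ⊕ ipad = d8 cd 75.  K' ⊕ opad = b2 a7 1f.
Inner input = (K'⊕ipad) ∥ m = d8 cd 75 ∥ 6a 39 74 32 6b.
Inner hash: sum = 216+205+117+106+57+116+50+107 = 974; mod 256 = 206 → ce.
Outer input = (K'⊕opad) ∥ inner = b2 a7 1f ∥ ce.
Outer hash (tag): sum = 178+167+31+206 = 582; mod 256 = 70 → 46.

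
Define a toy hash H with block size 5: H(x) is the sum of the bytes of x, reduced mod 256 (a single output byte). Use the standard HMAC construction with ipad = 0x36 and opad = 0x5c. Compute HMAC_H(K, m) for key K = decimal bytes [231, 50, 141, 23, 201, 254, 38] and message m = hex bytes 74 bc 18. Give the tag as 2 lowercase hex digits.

22

Key decimal bytes [231, 50, 141, 23, 201, 254, 38] = e7 32 8d 17 c9 fe 26 is 7 bytes > B = 5, so hash it first: H(key) = aa, then zero-pad to 5 bytes: K' = aa 00 00 00 00.
K' ⊕ ipad = 9c 36 36 36 36.  K' ⊕ opad = f6 5c 5c 5c 5c.
Inner input = (K'⊕ipad) ∥ m = 9c 36 36 36 36 ∥ 74 bc 18.
Inner hash: sum = 156+54+54+54+54+116+188+24 = 700; mod 256 = 188 → bc.
Outer input = (K'⊕opad) ∥ inner = f6 5c 5c 5c 5c ∥ bc.
Outer hash (tag): sum = 246+92+92+92+92+188 = 802; mod 256 = 34 → 22.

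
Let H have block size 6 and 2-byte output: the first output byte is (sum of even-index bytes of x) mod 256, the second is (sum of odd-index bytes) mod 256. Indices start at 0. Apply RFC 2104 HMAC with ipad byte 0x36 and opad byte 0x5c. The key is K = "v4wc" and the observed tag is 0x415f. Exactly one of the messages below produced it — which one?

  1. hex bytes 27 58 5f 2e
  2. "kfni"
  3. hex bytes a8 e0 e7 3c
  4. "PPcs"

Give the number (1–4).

2

Key "v4wc" = 76 34 77 63 is 4 bytes ≤ B = 6; zero-pad to 6 bytes: K' = 76 34 77 63 00 00.
K' ⊕ ipad = 40 02 41 55 36 36; K' ⊕ opad = 2a 68 2b 3f 5c 5c.
m1: inner = H(40 02 41 55 36 36 27 58 5f 2e) = 3d 13; tag = H(2a 68 2b 3f 5c 5c 3d 13) = ee16
m2: inner = H(40 02 41 55 36 36 6b 66 6e 69) = 90 5c; tag = H(2a 68 2b 3f 5c 5c 90 5c) = 415f ← matches
m3: inner = H(40 02 41 55 36 36 a8 e0 e7 3c) = 46 a9; tag = H(2a 68 2b 3f 5c 5c 46 a9) = f7ac
m4: inner = H(40 02 41 55 36 36 50 50 63 73) = 6a 50; tag = H(2a 68 2b 3f 5c 5c 6a 50) = 1b53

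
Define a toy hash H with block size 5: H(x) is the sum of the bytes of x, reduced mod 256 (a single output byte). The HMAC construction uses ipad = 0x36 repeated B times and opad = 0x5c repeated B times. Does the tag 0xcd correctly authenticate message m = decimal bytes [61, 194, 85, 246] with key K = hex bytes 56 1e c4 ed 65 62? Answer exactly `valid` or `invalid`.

Key hex bytes 56 1e c4 ed 65 62 is 6 bytes > B = 5, so hash it first: H(key) = ec, then zero-pad to 5 bytes: K' = ec 00 00 00 00.
K' ⊕ ipad = da 36 36 36 36; K' ⊕ opad = b0 5c 5c 5c 5c.
Inner hash: sum = 218+54+54+54+54+61+194+85+246 = 1020; mod 256 = 252 → fc.
Outer hash (recomputed tag): sum = 176+92+92+92+92+252 = 796; mod 256 = 28 → 1c.
Recomputed tag = 1c; claimed = cd → mismatch.

invalid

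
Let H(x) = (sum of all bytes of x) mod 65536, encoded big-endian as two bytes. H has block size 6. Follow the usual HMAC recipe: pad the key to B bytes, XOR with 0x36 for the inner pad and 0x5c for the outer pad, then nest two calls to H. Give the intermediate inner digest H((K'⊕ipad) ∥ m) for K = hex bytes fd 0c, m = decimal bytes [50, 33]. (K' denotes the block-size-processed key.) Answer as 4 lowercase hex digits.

Key hex bytes fd 0c is 2 bytes ≤ B = 6; zero-pad to 6 bytes: K' = fd 0c 00 00 00 00.
K' ⊕ ipad = cb 3a 36 36 36 36.
Inner input = cb 3a 36 36 36 36 ∥ 32 21.
Inner hash: sum = 203+58+54+54+54+54+50+33 = 560 → 02 30.

0230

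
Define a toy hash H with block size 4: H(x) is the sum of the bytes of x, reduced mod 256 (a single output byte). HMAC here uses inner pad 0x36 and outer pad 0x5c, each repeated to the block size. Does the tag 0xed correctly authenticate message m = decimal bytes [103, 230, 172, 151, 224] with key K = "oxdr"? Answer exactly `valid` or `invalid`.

invalid

Key "oxdr" = 6f 78 64 72 is exactly B = 4 bytes: K' = 6f 78 64 72.
K' ⊕ ipad = 59 4e 52 44; K' ⊕ opad = 33 24 38 2e.
Inner hash: sum = 89+78+82+68+103+230+172+151+224 = 1197; mod 256 = 173 → ad.
Outer hash (recomputed tag): sum = 51+36+56+46+173 = 362; mod 256 = 106 → 6a.
Recomputed tag = 6a; claimed = ed → mismatch.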